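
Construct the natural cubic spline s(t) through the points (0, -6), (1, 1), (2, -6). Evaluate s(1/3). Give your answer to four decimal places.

Let M_i = s''(x_i). Step sizes h_i = 1, 1; slopes of the chords Δ_i = (y_(i+1) - y_i)/h_i = 7, -7.
  1·M_0 + 4·M_1 + 1·M_2 = 6(Δ_1 - Δ_0) = -84
Natural end conditions: M_0 = M_2 = 0.
Hence M_0 = 0, M_1 = -21, M_2 = 0.
On [0, 1], s(t) = -6 + 21/2·t + 0·t² - 7/2·t³.
With t = 1/3: s(1/3) = -71/27.

-2.6296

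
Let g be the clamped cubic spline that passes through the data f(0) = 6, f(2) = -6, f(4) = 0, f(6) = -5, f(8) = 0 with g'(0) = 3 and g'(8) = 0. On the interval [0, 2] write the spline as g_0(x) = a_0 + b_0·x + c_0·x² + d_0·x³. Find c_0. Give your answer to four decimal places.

-10.3393

Put M_i = g'' at the i-th knot. Here h = (2, 2, 2, 2) and Δ = (-6, 3, -5/2, 5/2), so the interior equations h_(i-1)·M_(i-1) + 2(h_(i-1)+h_i)·M_i + h_i·M_(i+1) = 6(Δ_i − Δ_(i-1)) read
  2·M_0 + 8·M_1 + 2·M_2 = 6(Δ_1 - Δ_0) = 54
  2·M_1 + 8·M_2 + 2·M_3 = 6(Δ_2 - Δ_1) = -33
  2·M_2 + 8·M_3 + 2·M_4 = 6(Δ_3 - Δ_2) = 30
Clamped end conditions give two more equations: 2h_0·M_0 + h_0·M_1 = 6(Δ_0 - g'(0)) = -54 and h_3·M_3 + 2h_3·M_4 = 6(g'(8) - Δ_3) = -15.
Hence M_0 = -579/28, M_1 = 201/14, M_2 = -39/4, M_3 = 57/7, M_4 = -219/28.
On [0, 2], with g_0(x) = a_0 + b_0·x + c_0·x² + d_0·x³: c_0 = M_0/2 = -579/56, d_0 = (M_1 - M_0)/(6h_0) = 327/112, b_0 = Δ_0 - h_0(2M_0 + M_1)/6 = 3.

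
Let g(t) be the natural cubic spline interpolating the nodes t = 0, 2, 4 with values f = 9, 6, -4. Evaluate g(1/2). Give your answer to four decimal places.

Put σ_i = g'' at the i-th knot. Here h = (2, 2) and Δ = (-3/2, -5), so the interior equations h_(i-1)·σ_(i-1) + 2(h_(i-1)+h_i)·σ_i + h_i·σ_(i+1) = 6(Δ_i − Δ_(i-1)) read
  2·σ_0 + 8·σ_1 + 2·σ_2 = 6(Δ_1 - Δ_0) = -21
Natural end conditions: σ_0 = σ_2 = 0.
Hence σ_0 = 0, σ_1 = -21/8, σ_2 = 0.
On [0, 2], g(t) = 9 - 5/8·t + 0·t² - 7/32·t³.
With t = 1/2: g(1/2) = 2217/256.

8.6602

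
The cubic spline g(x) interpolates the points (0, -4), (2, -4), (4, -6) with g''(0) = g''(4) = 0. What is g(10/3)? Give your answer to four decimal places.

Put M_i = g'' at the i-th knot. Here h = (2, 2) and Δ = (0, -1), so the interior equations h_(i-1)·M_(i-1) + 2(h_(i-1)+h_i)·M_i + h_i·M_(i+1) = 6(Δ_i − Δ_(i-1)) read
  2·M_0 + 8·M_1 + 2·M_2 = 6(Δ_1 - Δ_0) = -6
Natural end conditions: M_0 = M_2 = 0.
Forward elimination and back-substitution give M_0 = 0, M_1 = -3/4, M_2 = 0.
On [2, 4], g(x) = -4 - 1/2·(x - 2) - 3/8·(x - 2)² + 1/16·(x - 2)³.
With (x - 2) = 4/3: g(10/3) = -140/27.

-5.1852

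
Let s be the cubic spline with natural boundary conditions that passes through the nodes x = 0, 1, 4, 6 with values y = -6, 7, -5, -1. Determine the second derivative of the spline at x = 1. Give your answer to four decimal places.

Put M_i = s'' at the i-th knot. Here h = (1, 3, 2) and Δ = (13, -4, 2), so the interior equations h_(i-1)·M_(i-1) + 2(h_(i-1)+h_i)·M_i + h_i·M_(i+1) = 6(Δ_i − Δ_(i-1)) read
  1·M_0 + 8·M_1 + 3·M_2 = 6(Δ_1 - Δ_0) = -102
  3·M_1 + 10·M_2 + 2·M_3 = 6(Δ_2 - Δ_1) = 36
Natural end conditions: M_0 = M_3 = 0.
Solving the tridiagonal system: M_0 = 0, M_1 = -1128/71, M_2 = 594/71, M_3 = 0.

-15.8873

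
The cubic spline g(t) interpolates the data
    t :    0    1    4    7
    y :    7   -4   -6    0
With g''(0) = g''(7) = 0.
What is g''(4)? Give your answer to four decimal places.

Put M_i = g'' at the i-th knot. Here h = (1, 3, 3) and Δ = (-11, -2/3, 2), so the interior equations h_(i-1)·M_(i-1) + 2(h_(i-1)+h_i)·M_i + h_i·M_(i+1) = 6(Δ_i − Δ_(i-1)) read
  1·M_0 + 8·M_1 + 3·M_2 = 6(Δ_1 - Δ_0) = 62
  3·M_1 + 12·M_2 + 3·M_3 = 6(Δ_2 - Δ_1) = 16
Natural end conditions: M_0 = M_3 = 0.
Forward elimination and back-substitution give M_0 = 0, M_1 = 8, M_2 = -2/3, M_3 = 0.

-0.6667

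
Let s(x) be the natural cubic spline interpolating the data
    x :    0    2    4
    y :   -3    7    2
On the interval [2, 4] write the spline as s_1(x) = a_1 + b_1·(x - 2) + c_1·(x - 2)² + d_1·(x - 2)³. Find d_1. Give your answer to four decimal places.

Put σ_i = s'' at the i-th knot. Here h = (2, 2) and Δ = (5, -5/2), so the interior equations h_(i-1)·σ_(i-1) + 2(h_(i-1)+h_i)·σ_i + h_i·σ_(i+1) = 6(Δ_i − Δ_(i-1)) read
  2·σ_0 + 8·σ_1 + 2·σ_2 = 6(Δ_1 - Δ_0) = -45
Natural end conditions: σ_0 = σ_2 = 0.
Hence σ_0 = 0, σ_1 = -45/8, σ_2 = 0.
On [2, 4], with s_1(x) = a_1 + b_1·(x - 2) + c_1·(x - 2)² + d_1·(x - 2)³: c_1 = σ_1/2 = -45/16, d_1 = (σ_2 - σ_1)/(6h_1) = 15/32, b_1 = Δ_1 - h_1(2σ_1 + σ_2)/6 = 5/4.

0.4688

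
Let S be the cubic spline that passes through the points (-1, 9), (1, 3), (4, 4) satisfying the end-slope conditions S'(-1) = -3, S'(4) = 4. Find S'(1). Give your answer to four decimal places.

Let M_i = S''(x_i). Step sizes h_i = 2, 3; slopes of the chords Δ_i = (y_(i+1) - y_i)/h_i = -3, 1/3.
  2·M_0 + 10·M_1 + 3·M_2 = 6(Δ_1 - Δ_0) = 20
Clamped end conditions give two more equations: 2h_0·M_0 + h_0·M_1 = 6(Δ_0 - S'(-1)) = 0 and h_1·M_1 + 2h_1·M_2 = 6(S'(4) - Δ_1) = 22.
Hence M_0 = -3/5, M_1 = 6/5, M_2 = 46/15.
On [1, 4], S'(x) = b_1 + 2c_1·(x - 1) + 3d_1·(x - 1)² with b_1 = Δ_1 - h_1(2M_1 + M_2)/6 = -12/5, c_1 = M_1/2 = 3/5, d_1 = (M_2 - M_1)/(6h_1) = 14/135. So S'(1) = -12/5.

-2.4000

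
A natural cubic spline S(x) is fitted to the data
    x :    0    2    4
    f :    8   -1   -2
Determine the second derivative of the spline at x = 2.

3

Let M_i = S''(x_i). Step sizes h_i = 2, 2; slopes of the chords Δ_i = (y_(i+1) - y_i)/h_i = -9/2, -1/2.
  2·M_0 + 8·M_1 + 2·M_2 = 6(Δ_1 - Δ_0) = 24
Natural end conditions: M_0 = M_2 = 0.
Solving the tridiagonal system: M_0 = 0, M_1 = 3, M_2 = 0.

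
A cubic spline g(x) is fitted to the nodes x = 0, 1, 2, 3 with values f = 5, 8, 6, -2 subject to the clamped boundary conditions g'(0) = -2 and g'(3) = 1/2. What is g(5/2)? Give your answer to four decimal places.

0.8792

Write m_i for g''(x_i). With h_i = 1, 1, 1 and divided differences Δ_i = 3, -2, -8, the continuity of g' gives the tridiagonal system
  1·m_0 + 4·m_1 + 1·m_2 = 6(Δ_1 - Δ_0) = -30
  1·m_1 + 4·m_2 + 1·m_3 = 6(Δ_2 - Δ_1) = -36
Clamped end conditions give two more equations: 2h_0·m_0 + h_0·m_1 = 6(Δ_0 - g'(0)) = 30 and h_2·m_2 + 2h_2·m_3 = 6(g'(3) - Δ_2) = 51.
Forward elimination and back-substitution give m_0 = 289/15, m_1 = -128/15, m_2 = -227/15, m_3 = 496/15.
On [2, 3], g(x) = 6 - 127/15·(x - 2) - 227/30·(x - 2)² + 241/30·(x - 2)³.
With (x - 2) = 1/2: g(5/2) = 211/240.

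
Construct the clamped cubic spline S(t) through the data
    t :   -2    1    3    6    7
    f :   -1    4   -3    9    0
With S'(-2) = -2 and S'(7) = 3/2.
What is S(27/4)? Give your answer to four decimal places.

0.7540

Write m_i for S''(x_i). With h_i = 3, 2, 3, 1 and divided differences Δ_i = 5/3, -7/2, 4, -9, the continuity of S' gives the tridiagonal system
  3·m_0 + 10·m_1 + 2·m_2 = 6(Δ_1 - Δ_0) = -31
  2·m_1 + 10·m_2 + 3·m_3 = 6(Δ_2 - Δ_1) = 45
  3·m_2 + 8·m_3 + 1·m_4 = 6(Δ_3 - Δ_2) = -78
Clamped end conditions give two more equations: 2h_0·m_0 + h_0·m_1 = 6(Δ_0 - S'(-2)) = 22 and h_3·m_3 + 2h_3·m_4 = 6(S'(7) - Δ_3) = 63.
Solving the tridiagonal system: m_0 = 1333/177, m_1 = -456/59, m_2 = 699/59, m_3 = -1141/59, m_4 = 2429/59.
On [6, 7], S(t) = 9 - 1111/118·(t - 6) - 1141/118·(t - 6)² + 595/59·(t - 6)³.
With (t - 6) = 3/4: S(27/4) = 2847/3776.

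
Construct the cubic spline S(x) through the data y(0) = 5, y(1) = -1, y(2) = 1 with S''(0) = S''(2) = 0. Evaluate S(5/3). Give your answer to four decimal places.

With σ_i denoting the second derivative at x_i, h_i = 1, 1, and Δ_i = (y_(i+1) − y_i)/h_i = -6, 2:
  1·σ_0 + 4·σ_1 + 1·σ_2 = 6(Δ_1 - Δ_0) = 48
Natural end conditions: σ_0 = σ_2 = 0.
Hence σ_0 = 0, σ_1 = 12, σ_2 = 0.
On [1, 2], S(x) = -1 - 2·(x - 1) + 6·(x - 1)² - 2·(x - 1)³.
With (x - 1) = 2/3: S(5/3) = -7/27.

-0.2593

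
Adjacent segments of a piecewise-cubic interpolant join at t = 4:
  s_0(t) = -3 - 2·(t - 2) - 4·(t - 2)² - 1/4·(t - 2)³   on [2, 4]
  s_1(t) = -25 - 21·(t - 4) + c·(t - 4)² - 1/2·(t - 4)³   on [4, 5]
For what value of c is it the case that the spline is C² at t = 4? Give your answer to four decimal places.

-5.5000

s_0''(t) = -8 - 3/2·(t - 2), so s_0''(4) = -11. On the right, s_1''(4) = 2c, so c = -11/2.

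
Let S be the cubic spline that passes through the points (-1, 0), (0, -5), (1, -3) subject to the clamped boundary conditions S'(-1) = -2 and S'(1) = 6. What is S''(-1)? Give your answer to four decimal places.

Let M_i = S''(x_i). Step sizes h_i = 1, 1; slopes of the chords Δ_i = (y_(i+1) - y_i)/h_i = -5, 2.
  1·M_0 + 4·M_1 + 1·M_2 = 6(Δ_1 - Δ_0) = 42
Clamped end conditions give two more equations: 2h_0·M_0 + h_0·M_1 = 6(Δ_0 - S'(-1)) = -18 and h_1·M_1 + 2h_1·M_2 = 6(S'(1) - Δ_1) = 24.
Solving the tridiagonal system: M_0 = -31/2, M_1 = 13, M_2 = 11/2.

-15.5000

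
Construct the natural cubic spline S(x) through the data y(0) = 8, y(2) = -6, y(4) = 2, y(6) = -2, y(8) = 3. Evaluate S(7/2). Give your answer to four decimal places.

With σ_i denoting the second derivative at x_i, h_i = 2, 2, 2, 2, and Δ_i = (y_(i+1) − y_i)/h_i = -7, 4, -2, 5/2:
  2·σ_0 + 8·σ_1 + 2·σ_2 = 6(Δ_1 - Δ_0) = 66
  2·σ_1 + 8·σ_2 + 2·σ_3 = 6(Δ_2 - Δ_1) = -36
  2·σ_2 + 8·σ_3 + 2·σ_4 = 6(Δ_3 - Δ_2) = 27
Natural end conditions: σ_0 = σ_4 = 0.
Hence σ_0 = 0, σ_1 = 1161/112, σ_2 = -237/28, σ_3 = 615/112, σ_4 = 0.
On [2, 4], S(x) = -6 - 5/56·(x - 2) + 1161/224·(x - 2)² - 703/448·(x - 2)³.
With (x - 2) = 3/2: S(7/2) = 831/3584.

0.2319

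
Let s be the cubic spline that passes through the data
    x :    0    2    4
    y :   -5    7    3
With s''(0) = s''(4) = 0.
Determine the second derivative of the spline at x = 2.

Write m_i for s''(x_i). With h_i = 2, 2 and divided differences Δ_i = 6, -2, the continuity of s' gives the tridiagonal system
  2·m_0 + 8·m_1 + 2·m_2 = 6(Δ_1 - Δ_0) = -48
Natural end conditions: m_0 = m_2 = 0.
Hence m_0 = 0, m_1 = -6, m_2 = 0.

-6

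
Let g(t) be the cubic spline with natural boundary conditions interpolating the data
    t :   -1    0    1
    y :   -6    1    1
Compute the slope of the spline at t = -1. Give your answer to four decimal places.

8.7500

Put M_i = g'' at the i-th knot. Here h = (1, 1) and Δ = (7, 0), so the interior equations h_(i-1)·M_(i-1) + 2(h_(i-1)+h_i)·M_i + h_i·M_(i+1) = 6(Δ_i − Δ_(i-1)) read
  1·M_0 + 4·M_1 + 1·M_2 = 6(Δ_1 - Δ_0) = -42
Natural end conditions: M_0 = M_2 = 0.
Forward elimination and back-substitution give M_0 = 0, M_1 = -21/2, M_2 = 0.
On [-1, 0], g'(t) = b_0 + 2c_0·(t + 1) + 3d_0·(t + 1)² with b_0 = Δ_0 - h_0(2M_0 + M_1)/6 = 35/4, c_0 = M_0/2 = 0, d_0 = (M_1 - M_0)/(6h_0) = -7/4. So g'(-1) = 35/4.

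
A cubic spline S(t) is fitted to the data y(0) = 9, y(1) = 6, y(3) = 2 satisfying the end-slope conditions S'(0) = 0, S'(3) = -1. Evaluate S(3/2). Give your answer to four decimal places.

Let m_i = S''(x_i). Step sizes h_i = 1, 2; slopes of the chords Δ_i = (y_(i+1) - y_i)/h_i = -3, -2.
  1·m_0 + 6·m_1 + 2·m_2 = 6(Δ_1 - Δ_0) = 6
Clamped end conditions give two more equations: 2h_0·m_0 + h_0·m_1 = 6(Δ_0 - S'(0)) = -18 and h_1·m_1 + 2h_1·m_2 = 6(S'(3) - Δ_1) = 6.
Solving: m_0 = -31/3, m_1 = 8/3, m_2 = 1/6.
On [1, 3], S(t) = 6 - 23/6·(t - 1) + 4/3·(t - 1)² - 5/24·(t - 1)³.
With (t - 1) = 1/2: S(3/2) = 281/64.

4.3906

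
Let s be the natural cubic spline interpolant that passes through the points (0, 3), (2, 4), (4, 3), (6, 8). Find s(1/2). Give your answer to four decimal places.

3.4688

Put m_i = s'' at the i-th knot. Here h = (2, 2, 2) and Δ = (1/2, -1/2, 5/2), so the interior equations h_(i-1)·m_(i-1) + 2(h_(i-1)+h_i)·m_i + h_i·m_(i+1) = 6(Δ_i − Δ_(i-1)) read
  2·m_0 + 8·m_1 + 2·m_2 = 6(Δ_1 - Δ_0) = -6
  2·m_1 + 8·m_2 + 2·m_3 = 6(Δ_2 - Δ_1) = 18
Natural end conditions: m_0 = m_3 = 0.
Hence m_0 = 0, m_1 = -7/5, m_2 = 13/5, m_3 = 0.
On [0, 2], s(t) = 3 + 29/30·t + 0·t² - 7/60·t³.
With t = 1/2: s(1/2) = 111/32.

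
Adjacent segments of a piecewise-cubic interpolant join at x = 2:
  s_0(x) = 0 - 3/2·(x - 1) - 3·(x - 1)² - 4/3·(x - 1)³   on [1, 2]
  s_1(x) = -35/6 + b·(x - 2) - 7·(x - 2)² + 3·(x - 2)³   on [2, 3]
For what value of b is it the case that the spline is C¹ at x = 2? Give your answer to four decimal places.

-11.5000

s_0'(x) = -3/2 - 6·(x - 1) - 4·(x - 1)², so s_0'(2) = -23/2. On the right, s_1'(2) = b, so b = -23/2.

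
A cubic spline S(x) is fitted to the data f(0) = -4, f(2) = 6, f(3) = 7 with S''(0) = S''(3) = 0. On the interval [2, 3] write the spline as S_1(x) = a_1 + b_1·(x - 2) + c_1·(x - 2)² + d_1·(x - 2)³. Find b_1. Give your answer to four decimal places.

With m_i denoting the second derivative at x_i, h_i = 2, 1, and Δ_i = (y_(i+1) − y_i)/h_i = 5, 1:
  2·m_0 + 6·m_1 + 1·m_2 = 6(Δ_1 - Δ_0) = -24
Natural end conditions: m_0 = m_2 = 0.
Hence m_0 = 0, m_1 = -4, m_2 = 0.
On [2, 3], with S_1(x) = a_1 + b_1·(x - 2) + c_1·(x - 2)² + d_1·(x - 2)³: c_1 = m_1/2 = -2, d_1 = (m_2 - m_1)/(6h_1) = 2/3, b_1 = Δ_1 - h_1(2m_1 + m_2)/6 = 7/3.

2.3333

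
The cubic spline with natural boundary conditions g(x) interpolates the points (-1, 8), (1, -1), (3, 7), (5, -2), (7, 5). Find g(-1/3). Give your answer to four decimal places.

Write m_i for g''(x_i). With h_i = 2, 2, 2, 2 and divided differences Δ_i = -9/2, 4, -9/2, 7/2, the continuity of g' gives the tridiagonal system
  2·m_0 + 8·m_1 + 2·m_2 = 6(Δ_1 - Δ_0) = 51
  2·m_1 + 8·m_2 + 2·m_3 = 6(Δ_2 - Δ_1) = -51
  2·m_2 + 8·m_3 + 2·m_4 = 6(Δ_3 - Δ_2) = 48
Natural end conditions: m_0 = m_4 = 0.
Forward elimination and back-substitution give m_0 = 0, m_1 = 1017/112, m_2 = -303/28, m_3 = 975/112, m_4 = 0.
On [-1, 1], g(x) = 8 - 843/112·(x + 1) + 0·(x + 1)² + 339/448·(x + 1)³.
With (x + 1) = 2/3: g(-1/3) = 202/63.

3.2063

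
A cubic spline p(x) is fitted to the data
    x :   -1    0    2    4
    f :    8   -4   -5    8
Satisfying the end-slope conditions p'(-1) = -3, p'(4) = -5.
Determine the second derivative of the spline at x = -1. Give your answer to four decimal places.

-34.5217

Put σ_i = p'' at the i-th knot. Here h = (1, 2, 2) and Δ = (-12, -1/2, 13/2), so the interior equations h_(i-1)·σ_(i-1) + 2(h_(i-1)+h_i)·σ_i + h_i·σ_(i+1) = 6(Δ_i − Δ_(i-1)) read
  1·σ_0 + 6·σ_1 + 2·σ_2 = 6(Δ_1 - Δ_0) = 69
  2·σ_1 + 8·σ_2 + 2·σ_3 = 6(Δ_2 - Δ_1) = 42
Clamped end conditions give two more equations: 2h_0·σ_0 + h_0·σ_1 = 6(Δ_0 - p'(-1)) = -54 and h_2·σ_2 + 2h_2·σ_3 = 6(p'(4) - Δ_2) = -69.
Solving the tridiagonal system: σ_0 = -794/23, σ_1 = 346/23, σ_2 = 305/46, σ_3 = -473/23.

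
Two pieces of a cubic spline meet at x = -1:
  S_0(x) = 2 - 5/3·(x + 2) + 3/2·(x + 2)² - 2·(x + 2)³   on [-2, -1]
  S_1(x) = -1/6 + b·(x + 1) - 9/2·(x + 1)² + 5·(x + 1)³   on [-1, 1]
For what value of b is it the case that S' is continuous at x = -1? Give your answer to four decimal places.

S_0'(x) = -5/3 + 3·(x + 2) - 6·(x + 2)², so S_0'(-1) = -14/3. On the right, S_1'(-1) = b, so b = -14/3.

-4.6667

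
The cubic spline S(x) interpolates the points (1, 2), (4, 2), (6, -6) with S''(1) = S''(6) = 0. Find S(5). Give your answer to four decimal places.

Write m_i for S''(x_i). With h_i = 3, 2 and divided differences Δ_i = 0, -4, the continuity of S' gives the tridiagonal system
  3·m_0 + 10·m_1 + 2·m_2 = 6(Δ_1 - Δ_0) = -24
Natural end conditions: m_0 = m_2 = 0.
Solving the tridiagonal system: m_0 = 0, m_1 = -12/5, m_2 = 0.
On [4, 6], S(x) = 2 - 12/5·(x - 4) - 6/5·(x - 4)² + 1/5·(x - 4)³.
With (x - 4) = 1: S(5) = -7/5.

-1.4000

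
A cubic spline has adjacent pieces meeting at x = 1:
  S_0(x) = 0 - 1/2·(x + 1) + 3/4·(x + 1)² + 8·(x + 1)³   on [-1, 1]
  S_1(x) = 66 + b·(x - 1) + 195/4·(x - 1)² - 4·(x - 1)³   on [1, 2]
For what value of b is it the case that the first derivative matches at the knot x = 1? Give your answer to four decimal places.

98.5000

S_0'(x) = -1/2 + 3/2·(x + 1) + 24·(x + 1)², so S_0'(1) = 197/2. On the right, S_1'(1) = b, so b = 197/2.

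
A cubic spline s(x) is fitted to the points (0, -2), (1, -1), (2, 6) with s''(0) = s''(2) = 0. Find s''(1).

Put m_i = s'' at the i-th knot. Here h = (1, 1) and Δ = (1, 7), so the interior equations h_(i-1)·m_(i-1) + 2(h_(i-1)+h_i)·m_i + h_i·m_(i+1) = 6(Δ_i − Δ_(i-1)) read
  1·m_0 + 4·m_1 + 1·m_2 = 6(Δ_1 - Δ_0) = 36
Natural end conditions: m_0 = m_2 = 0.
Forward elimination and back-substitution give m_0 = 0, m_1 = 9, m_2 = 0.

9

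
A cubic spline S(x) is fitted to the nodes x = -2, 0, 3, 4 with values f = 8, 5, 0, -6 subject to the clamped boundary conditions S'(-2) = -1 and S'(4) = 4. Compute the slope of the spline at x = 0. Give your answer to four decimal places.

Put σ_i = S'' at the i-th knot. Here h = (2, 3, 1) and Δ = (-3/2, -5/3, -6), so the interior equations h_(i-1)·σ_(i-1) + 2(h_(i-1)+h_i)·σ_i + h_i·σ_(i+1) = 6(Δ_i − Δ_(i-1)) read
  2·σ_0 + 10·σ_1 + 3·σ_2 = 6(Δ_1 - Δ_0) = -1
  3·σ_1 + 8·σ_2 + 1·σ_3 = 6(Δ_2 - Δ_1) = -26
Clamped end conditions give two more equations: 2h_0·σ_0 + h_0·σ_1 = 6(Δ_0 - S'(-2)) = -3 and h_2·σ_2 + 2h_2·σ_3 = 6(S'(4) - Δ_2) = 60.
Forward elimination and back-substitution give σ_0 = -173/78, σ_1 = 229/78, σ_2 = -337/39, σ_3 = 2677/78.
On [0, 3], S'(x) = b_1 + 2c_1·x + 3d_1·x² with b_1 = Δ_1 - h_1(2σ_1 + σ_2)/6 = -11/39, c_1 = σ_1/2 = 229/156, d_1 = (σ_2 - σ_1)/(6h_1) = -301/468. So S'(0) = -11/39.

-0.2821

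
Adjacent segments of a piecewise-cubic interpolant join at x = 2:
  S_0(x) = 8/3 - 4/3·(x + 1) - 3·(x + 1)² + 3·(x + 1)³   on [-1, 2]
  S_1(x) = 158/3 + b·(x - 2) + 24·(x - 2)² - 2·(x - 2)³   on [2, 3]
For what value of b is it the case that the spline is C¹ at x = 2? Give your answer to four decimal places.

S_0'(x) = -4/3 - 6·(x + 1) + 9·(x + 1)², so S_0'(2) = 185/3. On the right, S_1'(2) = b, so b = 185/3.

61.6667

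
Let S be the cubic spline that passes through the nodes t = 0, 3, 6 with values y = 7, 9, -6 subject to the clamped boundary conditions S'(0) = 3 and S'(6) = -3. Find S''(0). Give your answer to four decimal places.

Write σ_i for S''(x_i). With h_i = 3, 3 and divided differences Δ_i = 2/3, -5, the continuity of S' gives the tridiagonal system
  3·σ_0 + 12·σ_1 + 3·σ_2 = 6(Δ_1 - Δ_0) = -34
Clamped end conditions give two more equations: 2h_0·σ_0 + h_0·σ_1 = 6(Δ_0 - S'(0)) = -14 and h_1·σ_1 + 2h_1·σ_2 = 6(S'(6) - Δ_1) = 12.
Hence σ_0 = -1/2, σ_1 = -11/3, σ_2 = 23/6.

-0.5000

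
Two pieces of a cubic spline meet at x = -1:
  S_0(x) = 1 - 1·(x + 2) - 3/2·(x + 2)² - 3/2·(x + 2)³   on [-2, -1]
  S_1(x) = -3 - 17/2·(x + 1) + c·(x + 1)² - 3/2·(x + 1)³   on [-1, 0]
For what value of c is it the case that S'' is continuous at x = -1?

S_0''(x) = -3 - 9·(x + 2), so S_0''(-1) = -12. On the right, S_1''(-1) = 2c, so c = -6.

-6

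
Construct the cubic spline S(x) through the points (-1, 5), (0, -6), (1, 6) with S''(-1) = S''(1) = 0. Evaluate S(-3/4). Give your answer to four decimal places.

Write M_i for S''(x_i). With h_i = 1, 1 and divided differences Δ_i = -11, 12, the continuity of S' gives the tridiagonal system
  1·M_0 + 4·M_1 + 1·M_2 = 6(Δ_1 - Δ_0) = 138
Natural end conditions: M_0 = M_2 = 0.
Solving the tridiagonal system: M_0 = 0, M_1 = 69/2, M_2 = 0.
On [-1, 0], S(x) = 5 - 67/4·(x + 1) + 0·(x + 1)² + 23/4·(x + 1)³.
With (x + 1) = 1/4: S(-3/4) = 231/256.

0.9023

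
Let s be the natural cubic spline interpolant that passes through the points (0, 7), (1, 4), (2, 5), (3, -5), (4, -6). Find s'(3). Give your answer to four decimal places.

-7.5357

Let σ_i = s''(x_i). Step sizes h_i = 1, 1, 1, 1; slopes of the chords Δ_i = (y_(i+1) - y_i)/h_i = -3, 1, -10, -1.
  1·σ_0 + 4·σ_1 + 1·σ_2 = 6(Δ_1 - Δ_0) = 24
  1·σ_1 + 4·σ_2 + 1·σ_3 = 6(Δ_2 - Δ_1) = -66
  1·σ_2 + 4·σ_3 + 1·σ_4 = 6(Δ_3 - Δ_2) = 54
Natural end conditions: σ_0 = σ_4 = 0.
Forward elimination and back-substitution give σ_0 = 0, σ_1 = 339/28, σ_2 = -171/7, σ_3 = 549/28, σ_4 = 0.
On [3, 4], s'(x) = b_3 + 2c_3·(x - 3) + 3d_3·(x - 3)² with b_3 = Δ_3 - h_3(2σ_3 + σ_4)/6 = -211/28, c_3 = σ_3/2 = 549/56, d_3 = (σ_4 - σ_3)/(6h_3) = -183/56. So s'(3) = -211/28.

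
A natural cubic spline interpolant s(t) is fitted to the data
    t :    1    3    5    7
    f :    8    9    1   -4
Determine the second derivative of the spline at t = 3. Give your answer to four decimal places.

With M_i denoting the second derivative at x_i, h_i = 2, 2, 2, and Δ_i = (y_(i+1) − y_i)/h_i = 1/2, -4, -5/2:
  2·M_0 + 8·M_1 + 2·M_2 = 6(Δ_1 - Δ_0) = -27
  2·M_1 + 8·M_2 + 2·M_3 = 6(Δ_2 - Δ_1) = 9
Natural end conditions: M_0 = M_3 = 0.
Forward elimination and back-substitution give M_0 = 0, M_1 = -39/10, M_2 = 21/10, M_3 = 0.

-3.9000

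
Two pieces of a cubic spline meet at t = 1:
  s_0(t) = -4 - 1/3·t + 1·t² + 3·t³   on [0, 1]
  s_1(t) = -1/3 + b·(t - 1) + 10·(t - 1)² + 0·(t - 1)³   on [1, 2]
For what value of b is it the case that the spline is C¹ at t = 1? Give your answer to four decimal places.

10.6667

s_0'(t) = -1/3 + 2·t + 9·t², so s_0'(1) = 32/3. On the right, s_1'(1) = b, so b = 32/3.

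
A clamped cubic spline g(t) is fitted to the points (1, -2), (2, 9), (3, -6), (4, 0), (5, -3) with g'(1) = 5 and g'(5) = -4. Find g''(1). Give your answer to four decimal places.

50.7857

Write m_i for g''(x_i). With h_i = 1, 1, 1, 1 and divided differences Δ_i = 11, -15, 6, -3, the continuity of g' gives the tridiagonal system
  1·m_0 + 4·m_1 + 1·m_2 = 6(Δ_1 - Δ_0) = -156
  1·m_1 + 4·m_2 + 1·m_3 = 6(Δ_2 - Δ_1) = 126
  1·m_2 + 4·m_3 + 1·m_4 = 6(Δ_3 - Δ_2) = -54
Clamped end conditions give two more equations: 2h_0·m_0 + h_0·m_1 = 6(Δ_0 - g'(1)) = 36 and h_3·m_3 + 2h_3·m_4 = 6(g'(5) - Δ_3) = -6.
Solving: m_0 = 711/14, m_1 = -459/7, m_2 = 111/2, m_3 = -213/7, m_4 = 171/14.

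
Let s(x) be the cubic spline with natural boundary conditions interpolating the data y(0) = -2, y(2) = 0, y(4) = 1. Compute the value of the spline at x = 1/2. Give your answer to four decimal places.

Write M_i for s''(x_i). With h_i = 2, 2 and divided differences Δ_i = 1, 1/2, the continuity of s' gives the tridiagonal system
  2·M_0 + 8·M_1 + 2·M_2 = 6(Δ_1 - Δ_0) = -3
Natural end conditions: M_0 = M_2 = 0.
Hence M_0 = 0, M_1 = -3/8, M_2 = 0.
On [0, 2], s(x) = -2 + 9/8·x + 0·x² - 1/32·x³.
With x = 1/2: s(1/2) = -369/256.

-1.4414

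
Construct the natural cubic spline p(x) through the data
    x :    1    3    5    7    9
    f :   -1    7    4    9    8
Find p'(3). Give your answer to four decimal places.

Put m_i = p'' at the i-th knot. Here h = (2, 2, 2, 2) and Δ = (4, -3/2, 5/2, -1/2), so the interior equations h_(i-1)·m_(i-1) + 2(h_(i-1)+h_i)·m_i + h_i·m_(i+1) = 6(Δ_i − Δ_(i-1)) read
  2·m_0 + 8·m_1 + 2·m_2 = 6(Δ_1 - Δ_0) = -33
  2·m_1 + 8·m_2 + 2·m_3 = 6(Δ_2 - Δ_1) = 24
  2·m_2 + 8·m_3 + 2·m_4 = 6(Δ_3 - Δ_2) = -18
Natural end conditions: m_0 = m_4 = 0.
Solving the tridiagonal system: m_0 = 0, m_1 = -87/16, m_2 = 21/4, m_3 = -57/16, m_4 = 0.
On [3, 5], p'(x) = b_1 + 2c_1·(x - 3) + 3d_1·(x - 3)² with b_1 = Δ_1 - h_1(2m_1 + m_2)/6 = 3/8, c_1 = m_1/2 = -87/32, d_1 = (m_2 - m_1)/(6h_1) = 57/64. So p'(3) = 3/8.

0.3750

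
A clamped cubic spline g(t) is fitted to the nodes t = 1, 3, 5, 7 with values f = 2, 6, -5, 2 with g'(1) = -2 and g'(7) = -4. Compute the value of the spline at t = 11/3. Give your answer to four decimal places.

With σ_i denoting the second derivative at x_i, h_i = 2, 2, 2, and Δ_i = (y_(i+1) − y_i)/h_i = 2, -11/2, 7/2:
  2·σ_0 + 8·σ_1 + 2·σ_2 = 6(Δ_1 - Δ_0) = -45
  2·σ_1 + 8·σ_2 + 2·σ_3 = 6(Δ_2 - Δ_1) = 54
Clamped end conditions give two more equations: 2h_0·σ_0 + h_0·σ_1 = 6(Δ_0 - g'(1)) = 24 and h_2·σ_2 + 2h_2·σ_3 = 6(g'(7) - Δ_2) = -45.
Hence σ_0 = 182/15, σ_1 = -184/15, σ_2 = 433/30, σ_3 = -277/15.
On [3, 5], g(t) = 6 - 32/15·(t - 3) - 92/15·(t - 3)² + 89/40·(t - 3)³.
With (t - 3) = 2/3: g(11/3) = 113/45.

2.5111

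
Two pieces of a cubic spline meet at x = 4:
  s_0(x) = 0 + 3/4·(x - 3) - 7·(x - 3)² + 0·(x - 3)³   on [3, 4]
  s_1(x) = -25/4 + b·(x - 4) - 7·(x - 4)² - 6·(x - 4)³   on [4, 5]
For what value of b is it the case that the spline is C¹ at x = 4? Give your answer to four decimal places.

s_0'(x) = 3/4 - 14·(x - 3) + 0·(x - 3)², so s_0'(4) = -53/4. On the right, s_1'(4) = b, so b = -53/4.

-13.2500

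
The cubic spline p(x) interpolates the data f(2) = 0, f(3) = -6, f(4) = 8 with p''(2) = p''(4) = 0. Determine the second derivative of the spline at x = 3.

30

Put σ_i = p'' at the i-th knot. Here h = (1, 1) and Δ = (-6, 14), so the interior equations h_(i-1)·σ_(i-1) + 2(h_(i-1)+h_i)·σ_i + h_i·σ_(i+1) = 6(Δ_i − Δ_(i-1)) read
  1·σ_0 + 4·σ_1 + 1·σ_2 = 6(Δ_1 - Δ_0) = 120
Natural end conditions: σ_0 = σ_2 = 0.
Forward elimination and back-substitution give σ_0 = 0, σ_1 = 30, σ_2 = 0.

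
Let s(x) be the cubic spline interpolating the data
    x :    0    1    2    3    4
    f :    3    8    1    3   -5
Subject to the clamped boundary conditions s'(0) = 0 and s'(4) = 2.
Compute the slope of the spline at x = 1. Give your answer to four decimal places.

-0.8929

Let σ_i = s''(x_i). Step sizes h_i = 1, 1, 1, 1; slopes of the chords Δ_i = (y_(i+1) - y_i)/h_i = 5, -7, 2, -8.
  1·σ_0 + 4·σ_1 + 1·σ_2 = 6(Δ_1 - Δ_0) = -72
  1·σ_1 + 4·σ_2 + 1·σ_3 = 6(Δ_2 - Δ_1) = 54
  1·σ_2 + 4·σ_3 + 1·σ_4 = 6(Δ_3 - Δ_2) = -60
Clamped end conditions give two more equations: 2h_0·σ_0 + h_0·σ_1 = 6(Δ_0 - s'(0)) = 30 and h_3·σ_3 + 2h_3·σ_4 = 6(s'(4) - Δ_3) = 60.
Hence σ_0 = 445/14, σ_1 = -235/7, σ_2 = 61/2, σ_3 = -241/7, σ_4 = 661/14.
On [1, 2], s'(x) = b_1 + 2c_1·(x - 1) + 3d_1·(x - 1)² with b_1 = Δ_1 - h_1(2σ_1 + σ_2)/6 = -25/28, c_1 = σ_1/2 = -235/14, d_1 = (σ_2 - σ_1)/(6h_1) = 299/28. So s'(1) = -25/28.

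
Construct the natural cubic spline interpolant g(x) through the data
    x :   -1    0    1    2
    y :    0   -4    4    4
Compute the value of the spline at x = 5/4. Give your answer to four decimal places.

4.9625

Put σ_i = g'' at the i-th knot. Here h = (1, 1, 1) and Δ = (-4, 8, 0), so the interior equations h_(i-1)·σ_(i-1) + 2(h_(i-1)+h_i)·σ_i + h_i·σ_(i+1) = 6(Δ_i − Δ_(i-1)) read
  1·σ_0 + 4·σ_1 + 1·σ_2 = 6(Δ_1 - Δ_0) = 72
  1·σ_1 + 4·σ_2 + 1·σ_3 = 6(Δ_2 - Δ_1) = -48
Natural end conditions: σ_0 = σ_3 = 0.
Hence σ_0 = 0, σ_1 = 112/5, σ_2 = -88/5, σ_3 = 0.
On [1, 2], g(x) = 4 + 88/15·(x - 1) - 44/5·(x - 1)² + 44/15·(x - 1)³.
With (x - 1) = 1/4: g(5/4) = 397/80.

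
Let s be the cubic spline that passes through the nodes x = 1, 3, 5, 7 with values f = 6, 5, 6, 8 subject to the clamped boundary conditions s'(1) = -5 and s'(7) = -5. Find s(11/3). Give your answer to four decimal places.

5.1407

Let m_i = s''(x_i). Step sizes h_i = 2, 2, 2; slopes of the chords Δ_i = (y_(i+1) - y_i)/h_i = -1/2, 1/2, 1.
  2·m_0 + 8·m_1 + 2·m_2 = 6(Δ_1 - Δ_0) = 6
  2·m_1 + 8·m_2 + 2·m_3 = 6(Δ_2 - Δ_1) = 3
Clamped end conditions give two more equations: 2h_0·m_0 + h_0·m_1 = 6(Δ_0 - s'(1)) = 27 and h_2·m_2 + 2h_2·m_3 = 6(s'(7) - Δ_2) = -36.
Solving: m_0 = 39/5, m_1 = -21/10, m_2 = 18/5, m_3 = -54/5.
On [3, 5], s(x) = 5 + 7/10·(x - 3) - 21/20·(x - 3)² + 19/40·(x - 3)³.
With (x - 3) = 2/3: s(11/3) = 694/135.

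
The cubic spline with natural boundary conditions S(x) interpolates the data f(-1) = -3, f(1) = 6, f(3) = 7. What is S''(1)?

-3

Write M_i for S''(x_i). With h_i = 2, 2 and divided differences Δ_i = 9/2, 1/2, the continuity of S' gives the tridiagonal system
  2·M_0 + 8·M_1 + 2·M_2 = 6(Δ_1 - Δ_0) = -24
Natural end conditions: M_0 = M_2 = 0.
Hence M_0 = 0, M_1 = -3, M_2 = 0.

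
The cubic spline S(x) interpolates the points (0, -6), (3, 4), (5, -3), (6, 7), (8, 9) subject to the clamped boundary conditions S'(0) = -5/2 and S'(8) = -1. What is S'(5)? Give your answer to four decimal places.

5.7252

Write σ_i for S''(x_i). With h_i = 3, 2, 1, 2 and divided differences Δ_i = 10/3, -7/2, 10, 1, the continuity of S' gives the tridiagonal system
  3·σ_0 + 10·σ_1 + 2·σ_2 = 6(Δ_1 - Δ_0) = -41
  2·σ_1 + 6·σ_2 + 1·σ_3 = 6(Δ_2 - Δ_1) = 81
  1·σ_2 + 6·σ_3 + 2·σ_4 = 6(Δ_3 - Δ_2) = -54
Clamped end conditions give two more equations: 2h_0·σ_0 + h_0·σ_1 = 6(Δ_0 - S'(0)) = 35 and h_3·σ_3 + 2h_3·σ_4 = 6(S'(8) - Δ_3) = -12.
Hence σ_0 = 5245/453, σ_1 = -1735/151, σ_2 = 2957/151, σ_3 = -2041/151, σ_4 = 1135/302.
On [5, 6], S'(x) = b_2 + 2c_2·(x - 5) + 3d_2·(x - 5)² with b_2 = Δ_2 - h_2(2σ_2 + σ_3)/6 = 1729/302, c_2 = σ_2/2 = 2957/302, d_2 = (σ_3 - σ_2)/(6h_2) = -833/151. So S'(5) = 1729/302.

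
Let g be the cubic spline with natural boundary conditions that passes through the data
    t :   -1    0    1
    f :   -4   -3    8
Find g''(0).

Let M_i = g''(x_i). Step sizes h_i = 1, 1; slopes of the chords Δ_i = (y_(i+1) - y_i)/h_i = 1, 11.
  1·M_0 + 4·M_1 + 1·M_2 = 6(Δ_1 - Δ_0) = 60
Natural end conditions: M_0 = M_2 = 0.
Solving: M_0 = 0, M_1 = 15, M_2 = 0.

15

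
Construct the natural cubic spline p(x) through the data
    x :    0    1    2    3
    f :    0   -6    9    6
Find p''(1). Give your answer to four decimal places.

Write M_i for p''(x_i). With h_i = 1, 1, 1 and divided differences Δ_i = -6, 15, -3, the continuity of p' gives the tridiagonal system
  1·M_0 + 4·M_1 + 1·M_2 = 6(Δ_1 - Δ_0) = 126
  1·M_1 + 4·M_2 + 1·M_3 = 6(Δ_2 - Δ_1) = -108
Natural end conditions: M_0 = M_3 = 0.
Hence M_0 = 0, M_1 = 204/5, M_2 = -186/5, M_3 = 0.

40.8000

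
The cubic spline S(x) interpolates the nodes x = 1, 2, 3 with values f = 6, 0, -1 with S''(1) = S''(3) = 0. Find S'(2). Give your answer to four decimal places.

Let M_i = S''(x_i). Step sizes h_i = 1, 1; slopes of the chords Δ_i = (y_(i+1) - y_i)/h_i = -6, -1.
  1·M_0 + 4·M_1 + 1·M_2 = 6(Δ_1 - Δ_0) = 30
Natural end conditions: M_0 = M_2 = 0.
Solving: M_0 = 0, M_1 = 15/2, M_2 = 0.
On [2, 3], S'(x) = b_1 + 2c_1·(x - 2) + 3d_1·(x - 2)² with b_1 = Δ_1 - h_1(2M_1 + M_2)/6 = -7/2, c_1 = M_1/2 = 15/4, d_1 = (M_2 - M_1)/(6h_1) = -5/4. So S'(2) = -7/2.

-3.5000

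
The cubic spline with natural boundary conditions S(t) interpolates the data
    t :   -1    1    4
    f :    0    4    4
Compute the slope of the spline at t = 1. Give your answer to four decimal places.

1.2000

Put σ_i = S'' at the i-th knot. Here h = (2, 3) and Δ = (2, 0), so the interior equations h_(i-1)·σ_(i-1) + 2(h_(i-1)+h_i)·σ_i + h_i·σ_(i+1) = 6(Δ_i − Δ_(i-1)) read
  2·σ_0 + 10·σ_1 + 3·σ_2 = 6(Δ_1 - Δ_0) = -12
Natural end conditions: σ_0 = σ_2 = 0.
Solving the tridiagonal system: σ_0 = 0, σ_1 = -6/5, σ_2 = 0.
On [1, 4], S'(t) = b_1 + 2c_1·(t - 1) + 3d_1·(t - 1)² with b_1 = Δ_1 - h_1(2σ_1 + σ_2)/6 = 6/5, c_1 = σ_1/2 = -3/5, d_1 = (σ_2 - σ_1)/(6h_1) = 1/15. So S'(1) = 6/5.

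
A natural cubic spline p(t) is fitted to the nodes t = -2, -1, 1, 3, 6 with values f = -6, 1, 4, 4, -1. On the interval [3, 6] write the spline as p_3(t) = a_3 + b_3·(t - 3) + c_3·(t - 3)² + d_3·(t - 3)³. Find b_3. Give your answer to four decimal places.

-0.5513

Write M_i for p''(x_i). With h_i = 1, 2, 2, 3 and divided differences Δ_i = 7, 3/2, 0, -5/3, the continuity of p' gives the tridiagonal system
  1·M_0 + 6·M_1 + 2·M_2 = 6(Δ_1 - Δ_0) = -33
  2·M_1 + 8·M_2 + 2·M_3 = 6(Δ_2 - Δ_1) = -9
  2·M_2 + 10·M_3 + 3·M_4 = 6(Δ_3 - Δ_2) = -10
Natural end conditions: M_0 = M_4 = 0.
Solving: M_0 = 0, M_1 = -74/13, M_2 = 15/26, M_3 = -29/26, M_4 = 0.
On [3, 6], with p_3(t) = a_3 + b_3·(t - 3) + c_3·(t - 3)² + d_3·(t - 3)³: c_3 = M_3/2 = -29/52, d_3 = (M_4 - M_3)/(6h_3) = 29/468, b_3 = Δ_3 - h_3(2M_3 + M_4)/6 = -43/78.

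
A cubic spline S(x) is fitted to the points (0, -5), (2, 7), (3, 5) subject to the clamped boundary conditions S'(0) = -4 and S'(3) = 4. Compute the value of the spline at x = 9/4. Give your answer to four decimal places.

With M_i denoting the second derivative at x_i, h_i = 2, 1, and Δ_i = (y_(i+1) − y_i)/h_i = 6, -2:
  2·M_0 + 6·M_1 + 1·M_2 = 6(Δ_1 - Δ_0) = -48
Clamped end conditions give two more equations: 2h_0·M_0 + h_0·M_1 = 6(Δ_0 - S'(0)) = 60 and h_1·M_1 + 2h_1·M_2 = 6(S'(3) - Δ_1) = 36.
Forward elimination and back-substitution give M_0 = 77/3, M_1 = -64/3, M_2 = 86/3.
On [2, 3], S(x) = 7 + 1/3·(x - 2) - 32/3·(x - 2)² + 25/3·(x - 2)³.
With (x - 2) = 1/4: S(9/4) = 419/64.

6.5469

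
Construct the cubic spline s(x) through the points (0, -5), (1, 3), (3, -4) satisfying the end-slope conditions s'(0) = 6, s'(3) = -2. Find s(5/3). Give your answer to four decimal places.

2.8395

Put σ_i = s'' at the i-th knot. Here h = (1, 2) and Δ = (8, -7/2), so the interior equations h_(i-1)·σ_(i-1) + 2(h_(i-1)+h_i)·σ_i + h_i·σ_(i+1) = 6(Δ_i − Δ_(i-1)) read
  1·σ_0 + 6·σ_1 + 2·σ_2 = 6(Δ_1 - Δ_0) = -69
Clamped end conditions give two more equations: 2h_0·σ_0 + h_0·σ_1 = 6(Δ_0 - s'(0)) = 12 and h_1·σ_1 + 2h_1·σ_2 = 6(s'(3) - Δ_1) = 9.
Forward elimination and back-substitution give σ_0 = 89/6, σ_1 = -53/3, σ_2 = 133/12.
On [1, 3], s(x) = 3 + 55/12·(x - 1) - 53/6·(x - 1)² + 115/48·(x - 1)³.
With (x - 1) = 2/3: s(5/3) = 230/81.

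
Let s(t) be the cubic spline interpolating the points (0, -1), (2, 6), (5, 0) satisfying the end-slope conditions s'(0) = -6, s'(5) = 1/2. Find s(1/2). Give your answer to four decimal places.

-1.9359

Write σ_i for s''(x_i). With h_i = 2, 3 and divided differences Δ_i = 7/2, -2, the continuity of s' gives the tridiagonal system
  2·σ_0 + 10·σ_1 + 3·σ_2 = 6(Δ_1 - Δ_0) = -33
Clamped end conditions give two more equations: 2h_0·σ_0 + h_0·σ_1 = 6(Δ_0 - s'(0)) = 57 and h_1·σ_1 + 2h_1·σ_2 = 6(s'(5) - Δ_1) = 15.
Solving the tridiagonal system: σ_0 = 377/20, σ_1 = -46/5, σ_2 = 71/10.
On [0, 2], s(t) = -1 - 6·t + 377/40·t² - 187/80·t³.
With t = 1/2: s(1/2) = -1239/640.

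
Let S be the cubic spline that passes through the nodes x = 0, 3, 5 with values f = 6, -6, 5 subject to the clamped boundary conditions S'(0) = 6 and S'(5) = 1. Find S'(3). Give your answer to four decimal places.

1.0500

With m_i denoting the second derivative at x_i, h_i = 3, 2, and Δ_i = (y_(i+1) − y_i)/h_i = -4, 11/2:
  3·m_0 + 10·m_1 + 2·m_2 = 6(Δ_1 - Δ_0) = 57
Clamped end conditions give two more equations: 2h_0·m_0 + h_0·m_1 = 6(Δ_0 - S'(0)) = -60 and h_1·m_1 + 2h_1·m_2 = 6(S'(5) - Δ_1) = -27.
Solving: m_0 = -167/10, m_1 = 67/5, m_2 = -269/20.
On [3, 5], S'(x) = b_1 + 2c_1·(x - 3) + 3d_1·(x - 3)² with b_1 = Δ_1 - h_1(2m_1 + m_2)/6 = 21/20, c_1 = m_1/2 = 67/10, d_1 = (m_2 - m_1)/(6h_1) = -179/80. So S'(3) = 21/20.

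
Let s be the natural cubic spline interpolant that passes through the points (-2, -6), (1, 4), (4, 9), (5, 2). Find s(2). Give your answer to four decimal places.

8.2158

With M_i denoting the second derivative at x_i, h_i = 3, 3, 1, and Δ_i = (y_(i+1) − y_i)/h_i = 10/3, 5/3, -7:
  3·M_0 + 12·M_1 + 3·M_2 = 6(Δ_1 - Δ_0) = -10
  3·M_1 + 8·M_2 + 1·M_3 = 6(Δ_2 - Δ_1) = -52
Natural end conditions: M_0 = M_3 = 0.
Solving: M_0 = 0, M_1 = 76/87, M_2 = -198/29, M_3 = 0.
On [1, 4], s(x) = 4 + 122/29·(x - 1) + 38/87·(x - 1)² - 335/783·(x - 1)³.
With (x - 1) = 1: s(2) = 6433/783.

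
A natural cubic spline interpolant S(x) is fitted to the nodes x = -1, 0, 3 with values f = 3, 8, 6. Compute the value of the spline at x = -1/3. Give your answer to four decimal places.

6.5957

With m_i denoting the second derivative at x_i, h_i = 1, 3, and Δ_i = (y_(i+1) − y_i)/h_i = 5, -2/3:
  1·m_0 + 8·m_1 + 3·m_2 = 6(Δ_1 - Δ_0) = -34
Natural end conditions: m_0 = m_2 = 0.
Forward elimination and back-substitution give m_0 = 0, m_1 = -17/4, m_2 = 0.
On [-1, 0], S(x) = 3 + 137/24·(x + 1) + 0·(x + 1)² - 17/24·(x + 1)³.
With (x + 1) = 2/3: S(-1/3) = 2137/324.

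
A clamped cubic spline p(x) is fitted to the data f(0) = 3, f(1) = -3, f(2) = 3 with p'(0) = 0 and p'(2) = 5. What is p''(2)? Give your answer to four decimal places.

With m_i denoting the second derivative at x_i, h_i = 1, 1, and Δ_i = (y_(i+1) − y_i)/h_i = -6, 6:
  1·m_0 + 4·m_1 + 1·m_2 = 6(Δ_1 - Δ_0) = 72
Clamped end conditions give two more equations: 2h_0·m_0 + h_0·m_1 = 6(Δ_0 - p'(0)) = -36 and h_1·m_1 + 2h_1·m_2 = 6(p'(2) - Δ_1) = -6.
Solving: m_0 = -67/2, m_1 = 31, m_2 = -37/2.

-18.5000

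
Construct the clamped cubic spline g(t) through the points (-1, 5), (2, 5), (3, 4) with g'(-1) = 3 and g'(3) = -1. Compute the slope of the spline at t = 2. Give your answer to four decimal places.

Let M_i = g''(x_i). Step sizes h_i = 3, 1; slopes of the chords Δ_i = (y_(i+1) - y_i)/h_i = 0, -1.
  3·M_0 + 8·M_1 + 1·M_2 = 6(Δ_1 - Δ_0) = -6
Clamped end conditions give two more equations: 2h_0·M_0 + h_0·M_1 = 6(Δ_0 - g'(-1)) = -18 and h_1·M_1 + 2h_1·M_2 = 6(g'(3) - Δ_1) = 0.
Solving: M_0 = -13/4, M_1 = 1/2, M_2 = -1/4.
On [2, 3], g'(t) = b_1 + 2c_1·(t - 2) + 3d_1·(t - 2)² with b_1 = Δ_1 - h_1(2M_1 + M_2)/6 = -9/8, c_1 = M_1/2 = 1/4, d_1 = (M_2 - M_1)/(6h_1) = -1/8. So g'(2) = -9/8.

-1.1250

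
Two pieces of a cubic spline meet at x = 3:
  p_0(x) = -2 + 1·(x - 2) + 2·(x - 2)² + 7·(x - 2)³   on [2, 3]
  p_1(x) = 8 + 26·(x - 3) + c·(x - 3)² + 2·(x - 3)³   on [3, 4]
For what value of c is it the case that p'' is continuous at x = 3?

p_0''(x) = 4 + 42·(x - 2), so p_0''(3) = 46. On the right, p_1''(3) = 2c, so c = 23.

23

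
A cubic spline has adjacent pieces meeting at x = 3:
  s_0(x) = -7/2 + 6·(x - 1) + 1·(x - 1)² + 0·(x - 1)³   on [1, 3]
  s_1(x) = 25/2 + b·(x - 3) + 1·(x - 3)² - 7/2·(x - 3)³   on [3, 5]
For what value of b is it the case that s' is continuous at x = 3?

10

s_0'(x) = 6 + 2·(x - 1) + 0·(x - 1)², so s_0'(3) = 10. On the right, s_1'(3) = b, so b = 10.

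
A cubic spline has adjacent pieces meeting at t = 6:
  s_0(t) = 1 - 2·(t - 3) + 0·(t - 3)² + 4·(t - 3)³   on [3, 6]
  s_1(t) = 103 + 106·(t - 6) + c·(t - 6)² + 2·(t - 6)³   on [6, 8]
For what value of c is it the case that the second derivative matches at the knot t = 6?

36

s_0''(t) = 0 + 24·(t - 3), so s_0''(6) = 72. On the right, s_1''(6) = 2c, so c = 36.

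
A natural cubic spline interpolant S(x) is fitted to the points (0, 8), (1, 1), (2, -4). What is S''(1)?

With M_i denoting the second derivative at x_i, h_i = 1, 1, and Δ_i = (y_(i+1) − y_i)/h_i = -7, -5:
  1·M_0 + 4·M_1 + 1·M_2 = 6(Δ_1 - Δ_0) = 12
Natural end conditions: M_0 = M_2 = 0.
Solving the tridiagonal system: M_0 = 0, M_1 = 3, M_2 = 0.

3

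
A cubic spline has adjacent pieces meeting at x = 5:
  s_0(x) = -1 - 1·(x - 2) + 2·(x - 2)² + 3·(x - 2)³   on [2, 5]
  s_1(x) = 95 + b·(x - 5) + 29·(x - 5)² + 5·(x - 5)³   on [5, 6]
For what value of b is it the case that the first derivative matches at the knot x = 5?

s_0'(x) = -1 + 4·(x - 2) + 9·(x - 2)², so s_0'(5) = 92. On the right, s_1'(5) = b, so b = 92.

92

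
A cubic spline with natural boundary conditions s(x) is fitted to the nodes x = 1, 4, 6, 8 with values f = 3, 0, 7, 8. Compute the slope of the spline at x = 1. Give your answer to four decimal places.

Write M_i for s''(x_i). With h_i = 3, 2, 2 and divided differences Δ_i = -1, 7/2, 1/2, the continuity of s' gives the tridiagonal system
  3·M_0 + 10·M_1 + 2·M_2 = 6(Δ_1 - Δ_0) = 27
  2·M_1 + 8·M_2 + 2·M_3 = 6(Δ_2 - Δ_1) = -18
Natural end conditions: M_0 = M_3 = 0.
Solving: M_0 = 0, M_1 = 63/19, M_2 = -117/38, M_3 = 0.
On [1, 4], s'(x) = b_0 + 2c_0·(x - 1) + 3d_0·(x - 1)² with b_0 = Δ_0 - h_0(2M_0 + M_1)/6 = -101/38, c_0 = M_0/2 = 0, d_0 = (M_1 - M_0)/(6h_0) = 7/38. So s'(1) = -101/38.

-2.6579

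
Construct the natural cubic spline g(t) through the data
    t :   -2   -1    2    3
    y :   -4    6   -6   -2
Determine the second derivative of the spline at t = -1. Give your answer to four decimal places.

With m_i denoting the second derivative at x_i, h_i = 1, 3, 1, and Δ_i = (y_(i+1) − y_i)/h_i = 10, -4, 4:
  1·m_0 + 8·m_1 + 3·m_2 = 6(Δ_1 - Δ_0) = -84
  3·m_1 + 8·m_2 + 1·m_3 = 6(Δ_2 - Δ_1) = 48
Natural end conditions: m_0 = m_3 = 0.
Solving: m_0 = 0, m_1 = -816/55, m_2 = 636/55, m_3 = 0.

-14.8364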